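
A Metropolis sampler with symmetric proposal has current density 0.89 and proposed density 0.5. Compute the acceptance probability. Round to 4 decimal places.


For symmetric proposals, acceptance = min(1, pi(x*)/pi(x))
= min(1, 0.5/0.89)
= min(1, 0.5618) = 0.5618

0.5618


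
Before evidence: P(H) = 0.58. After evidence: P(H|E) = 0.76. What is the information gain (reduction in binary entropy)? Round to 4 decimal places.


Prior entropy = 0.9815
Posterior entropy = 0.795
Information gain = 0.9815 - 0.795 = 0.1864

0.1864


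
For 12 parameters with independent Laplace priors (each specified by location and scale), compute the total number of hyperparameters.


A Laplace prior has 2 hyperparameters per parameter.
Total = 12 * 2 = 24

24


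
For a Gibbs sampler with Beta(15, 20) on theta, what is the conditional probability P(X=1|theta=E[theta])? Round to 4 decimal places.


E[theta] = 15/(15+20) = 0.4286
P(X=1|theta) = theta = 0.4286

0.4286


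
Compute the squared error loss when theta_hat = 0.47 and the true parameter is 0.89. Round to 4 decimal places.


L = (theta_hat - theta_true)^2
= (0.47 - 0.89)^2
= -0.42^2 = 0.1764

0.1764


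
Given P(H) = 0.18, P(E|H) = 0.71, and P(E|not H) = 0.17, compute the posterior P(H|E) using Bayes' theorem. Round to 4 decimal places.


By Bayes' theorem: P(H|E) = P(E|H)*P(H) / P(E)
P(E) = P(E|H)*P(H) + P(E|not H)*P(not H)
P(E) = 0.71*0.18 + 0.17*0.82 = 0.2672
P(H|E) = 0.71*0.18 / 0.2672 = 0.4783

0.4783


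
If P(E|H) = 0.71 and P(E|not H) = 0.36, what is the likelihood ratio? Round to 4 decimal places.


Likelihood ratio = P(E|H) / P(E|not H)
= 0.71 / 0.36
= 1.9722

1.9722


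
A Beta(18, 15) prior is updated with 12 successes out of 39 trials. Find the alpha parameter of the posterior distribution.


In the Beta-Binomial conjugate update:
alpha_post = alpha_prior + successes
= 18 + 12
= 30

30


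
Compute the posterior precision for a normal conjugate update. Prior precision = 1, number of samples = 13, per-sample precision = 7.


tau_post = tau_0 + n * tau
= 1 + 13 * 7 = 92

92


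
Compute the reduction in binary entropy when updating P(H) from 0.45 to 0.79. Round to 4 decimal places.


H_before = -p*log2(p) - (1-p)*log2(1-p) for p=0.45: 0.9928
H_after for p=0.79: 0.7415
Reduction = 0.9928 - 0.7415 = 0.2513

0.2513


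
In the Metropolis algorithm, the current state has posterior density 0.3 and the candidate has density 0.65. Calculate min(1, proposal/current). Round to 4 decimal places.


Ratio = 0.65/0.3 = 2.1667
Acceptance probability = min(1, 2.1667)
= 1.0

1.0


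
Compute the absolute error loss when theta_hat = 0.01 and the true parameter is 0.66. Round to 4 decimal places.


L = |theta_hat - theta_true|
= |0.01 - 0.66| = 0.65

0.65


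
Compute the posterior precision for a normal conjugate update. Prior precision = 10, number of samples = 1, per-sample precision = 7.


tau_post = tau_0 + n * tau
= 10 + 1 * 7 = 17

17


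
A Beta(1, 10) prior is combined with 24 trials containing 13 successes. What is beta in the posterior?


In conjugate updating:
beta_posterior = beta_prior + (n - k)
= 10 + (24 - 13)
= 10 + 11 = 21

21


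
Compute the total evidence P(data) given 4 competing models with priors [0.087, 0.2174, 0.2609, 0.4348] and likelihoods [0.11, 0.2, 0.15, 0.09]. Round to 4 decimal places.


Marginal likelihood = sum P(model_i) * P(data|model_i)
Model 1: 0.087 * 0.11 = 0.0096
Model 2: 0.2174 * 0.2 = 0.0435
Model 3: 0.2609 * 0.15 = 0.0391
Model 4: 0.4348 * 0.09 = 0.0391
Total = 0.1313

0.1313


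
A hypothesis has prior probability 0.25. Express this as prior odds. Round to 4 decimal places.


Odds = P(H) / P(not H) = 0.25 / 0.75
= 0.3333

0.3333


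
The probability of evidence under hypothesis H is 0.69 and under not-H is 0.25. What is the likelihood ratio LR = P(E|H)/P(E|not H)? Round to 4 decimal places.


LR = 0.69 / 0.25
= 2.76

2.76


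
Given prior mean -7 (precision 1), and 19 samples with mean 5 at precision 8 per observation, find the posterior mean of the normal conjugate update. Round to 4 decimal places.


The posterior mean is a precision-weighted average of prior and data.
Post. prec. = 1 + 152 = 153
Post. mean = (-7 + 760)/153 = 753/153 = 4.9216

4.9216


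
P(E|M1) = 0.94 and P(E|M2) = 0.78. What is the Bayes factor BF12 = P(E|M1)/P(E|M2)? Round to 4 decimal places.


Bayes factor BF12 = P(E|M1) / P(E|M2)
= 0.94 / 0.78
= 1.2051

1.2051


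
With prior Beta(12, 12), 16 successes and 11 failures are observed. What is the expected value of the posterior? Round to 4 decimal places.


Posterior = Beta(28, 23)
E[theta] = alpha/(alpha+beta)
= 28/51 = 0.549

0.549


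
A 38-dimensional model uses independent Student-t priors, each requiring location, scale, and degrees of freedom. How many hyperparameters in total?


Per parameter: 3 (location, scale, and degrees of freedom).
Total = 38 * 3 = 114

114


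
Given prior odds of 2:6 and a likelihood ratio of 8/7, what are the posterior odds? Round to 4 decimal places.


Posterior odds = prior odds * LR
Prior odds = 2/6 = 0.3333
LR = 8/7 = 1.1429
Posterior odds = 0.3333 * 1.1429 = 0.381

0.381


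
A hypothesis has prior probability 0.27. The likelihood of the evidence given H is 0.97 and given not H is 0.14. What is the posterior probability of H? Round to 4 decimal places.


Using Bayes' theorem:
P(E) = 0.27 * 0.97 + 0.73 * 0.14
P(E) = 0.3641
P(H|E) = (0.27 * 0.97) / 0.3641 = 0.7193

0.7193


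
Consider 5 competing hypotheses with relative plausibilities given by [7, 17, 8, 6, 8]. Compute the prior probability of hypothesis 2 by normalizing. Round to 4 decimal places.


Sum of weights = 7 + 17 + 8 + 6 + 8 = 46
Normalized prior for H2 = 17 / 46
= 0.3696

0.3696


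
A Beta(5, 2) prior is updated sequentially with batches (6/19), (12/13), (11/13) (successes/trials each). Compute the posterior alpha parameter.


Sequential conjugate updating is equivalent to a single batch update.
Total successes across all batches = 29
alpha_posterior = alpha_prior + total_successes = 5 + 29
= 34

34


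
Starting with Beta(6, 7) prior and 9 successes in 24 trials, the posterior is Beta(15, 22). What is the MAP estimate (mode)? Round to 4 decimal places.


The mode of Beta(a, b) when a > 1 and b > 1 is (a-1)/(a+b-2)
= (15 - 1) / (15 + 22 - 2)
= 14 / 35
= 0.4

0.4


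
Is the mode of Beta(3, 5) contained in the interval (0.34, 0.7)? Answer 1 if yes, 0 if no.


Mode = (a-1)/(a+b-2) = 2/6 = 0.3333
Interval: (0.34, 0.7)
Contains mode? 0

0


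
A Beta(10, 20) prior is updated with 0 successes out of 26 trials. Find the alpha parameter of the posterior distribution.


In the Beta-Binomial conjugate update:
alpha_post = alpha_prior + successes
= 10 + 0
= 10

10


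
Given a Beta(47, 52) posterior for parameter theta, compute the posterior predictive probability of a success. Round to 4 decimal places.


For a Beta-Bernoulli model, the predictive probability is the mean:
P(success) = 47/(47+52) = 47/99 = 0.4747

0.4747


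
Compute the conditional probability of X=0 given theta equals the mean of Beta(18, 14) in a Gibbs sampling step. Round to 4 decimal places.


Mean of Beta(18, 14) = 0.5625
P(X=0 | theta=0.5625) = 0.4375

0.4375


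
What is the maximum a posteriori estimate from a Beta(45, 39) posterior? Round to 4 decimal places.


The MAP estimate equals the mode of the distribution.
Mode of Beta(a,b) = (a-1)/(a+b-2)
= 44/82
= 0.5366

0.5366


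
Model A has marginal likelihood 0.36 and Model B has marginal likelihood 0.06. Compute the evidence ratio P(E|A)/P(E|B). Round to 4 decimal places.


Evidence ratio = P(E|A) / P(E|B)
= 0.36 / 0.06
= 6.0

6.0


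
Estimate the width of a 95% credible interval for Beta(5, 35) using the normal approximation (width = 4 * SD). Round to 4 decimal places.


For Beta(a,b): Var = ab/((a+b)^2(a+b+1))
Var = 0.0027, SD = 0.0516
Approximate 95% CI width = 4 * 0.0516 = 0.2066

0.2066


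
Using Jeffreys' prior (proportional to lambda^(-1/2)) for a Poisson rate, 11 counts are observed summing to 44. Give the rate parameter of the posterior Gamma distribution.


Conjugate update: Gamma(prior_shape + S, prior_rate + n).
Prior shape = 0.5, prior rate = 0.
Posterior rate = 0 + n = 11

11.0


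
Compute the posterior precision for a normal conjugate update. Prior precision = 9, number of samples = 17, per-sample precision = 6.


tau_post = tau_0 + n * tau
= 9 + 17 * 6 = 111

111


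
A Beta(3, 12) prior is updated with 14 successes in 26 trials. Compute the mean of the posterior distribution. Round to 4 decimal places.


After update: Beta(17, 24)
Mean = 17 / (17 + 24) = 17 / 41
= 0.4146

0.4146


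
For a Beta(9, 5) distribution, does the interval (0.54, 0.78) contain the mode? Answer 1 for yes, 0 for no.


Mode of Beta(a,b) = (a-1)/(a+b-2)
= (9-1)/(9+5-2) = 0.6667
Check: 0.54 <= 0.6667 <= 0.78?
Result: 1

1


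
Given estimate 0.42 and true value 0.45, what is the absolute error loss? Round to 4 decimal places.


Absolute error = |estimate - true|
= |-0.03| = 0.03

0.03


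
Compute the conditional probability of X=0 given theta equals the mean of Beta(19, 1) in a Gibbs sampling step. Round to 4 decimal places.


Mean of Beta(19, 1) = 0.95
P(X=0 | theta=0.95) = 0.05

0.05


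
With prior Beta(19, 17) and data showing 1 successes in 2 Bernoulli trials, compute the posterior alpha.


Conjugate update: alpha_posterior = alpha_prior + k
= 19 + 1 = 20

20


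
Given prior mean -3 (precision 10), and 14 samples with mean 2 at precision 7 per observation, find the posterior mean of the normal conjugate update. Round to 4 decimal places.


The posterior mean is a precision-weighted average of prior and data.
Post. prec. = 10 + 98 = 108
Post. mean = (-30 + 196)/108 = 166/108 = 1.537

1.537


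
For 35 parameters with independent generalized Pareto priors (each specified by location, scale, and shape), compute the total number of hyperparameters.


A generalized Pareto prior has 3 hyperparameters per parameter.
Total = 35 * 3 = 105

105


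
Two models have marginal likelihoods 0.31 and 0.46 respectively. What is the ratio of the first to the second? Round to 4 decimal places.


Evidence ratio = 0.31 / 0.46
= 0.6739

0.6739


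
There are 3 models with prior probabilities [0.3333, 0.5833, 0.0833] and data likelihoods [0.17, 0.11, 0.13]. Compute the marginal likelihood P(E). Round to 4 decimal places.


P(E) = sum over models of P(M_i) * P(E|M_i)
= 0.3333*0.17 + 0.5833*0.11 + 0.0833*0.13
= 0.1317

0.1317


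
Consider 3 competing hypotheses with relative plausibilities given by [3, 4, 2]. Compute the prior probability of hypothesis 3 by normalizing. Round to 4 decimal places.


Sum of weights = 3 + 4 + 2 = 9
Normalized prior for H3 = 2 / 9
= 0.2222

0.2222


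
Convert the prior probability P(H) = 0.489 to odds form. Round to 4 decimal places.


P(not H) = 1 - 0.489 = 0.511
Odds = 0.489 / 0.511 = 0.9569

0.9569


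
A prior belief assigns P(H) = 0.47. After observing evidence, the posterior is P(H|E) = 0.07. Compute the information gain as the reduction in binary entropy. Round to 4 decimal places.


H(prior) = -0.47*log2(0.47) - 0.53*log2(0.53)
= 0.9974
H(post) = -0.07*log2(0.07) - 0.93*log2(0.93)
= 0.3659
IG = 0.9974 - 0.3659 = 0.6315

0.6315


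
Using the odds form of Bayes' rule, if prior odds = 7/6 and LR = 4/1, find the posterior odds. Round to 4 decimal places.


Bayes' rule in odds form: posterior odds = prior odds * LR
= (7 * 4) / (6 * 1)
= 28/6 = 4.6667

4.6667


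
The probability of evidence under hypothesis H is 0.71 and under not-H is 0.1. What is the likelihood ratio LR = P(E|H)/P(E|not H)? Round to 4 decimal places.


LR = 0.71 / 0.1
= 7.1

7.1


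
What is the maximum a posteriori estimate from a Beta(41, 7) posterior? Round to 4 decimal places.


The MAP estimate equals the mode of the distribution.
Mode of Beta(a,b) = (a-1)/(a+b-2)
= 40/46
= 0.8696

0.8696


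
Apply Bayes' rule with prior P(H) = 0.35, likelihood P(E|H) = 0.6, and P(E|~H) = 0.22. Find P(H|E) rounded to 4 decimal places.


Step 1: Compute marginal P(E) = P(E|H)P(H) + P(E|~H)P(~H)
= 0.6*0.35 + 0.22*0.65 = 0.353
Step 2: P(H|E) = P(E|H)P(H)/P(E) = 0.21/0.353
= 0.5949

0.5949


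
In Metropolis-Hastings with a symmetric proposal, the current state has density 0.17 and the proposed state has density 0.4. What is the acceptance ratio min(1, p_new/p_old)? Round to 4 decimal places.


Ratio = p_new / p_old = 0.4 / 0.17 = 2.3529
Acceptance = min(1, 2.3529) = 1.0

1.0


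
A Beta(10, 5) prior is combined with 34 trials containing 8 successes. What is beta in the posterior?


In conjugate updating:
beta_posterior = beta_prior + (n - k)
= 5 + (34 - 8)
= 5 + 26 = 31

31


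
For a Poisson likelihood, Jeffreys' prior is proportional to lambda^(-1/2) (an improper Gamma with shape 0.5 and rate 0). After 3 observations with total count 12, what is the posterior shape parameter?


Jeffreys' prior for Poisson is proportional to lambda^(-1/2).
Posterior is Gamma(0.5 + S, 0 + n) = Gamma(0.5 + 12, 3).
Posterior shape = 0.5 + S = 0.5 + 12 = 12.5

12.5


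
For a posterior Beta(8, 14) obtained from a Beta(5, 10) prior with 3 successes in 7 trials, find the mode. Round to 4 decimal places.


Mode = (alpha - 1) / (alpha + beta - 2)
= 7 / 20
= 0.35

0.35


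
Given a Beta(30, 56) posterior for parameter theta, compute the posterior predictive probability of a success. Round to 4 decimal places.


For a Beta-Bernoulli model, the predictive probability is the mean:
P(success) = 30/(30+56) = 30/86 = 0.3488

0.3488


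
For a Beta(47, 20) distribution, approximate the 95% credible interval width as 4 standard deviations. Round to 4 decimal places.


Variance of Beta(a,b) = ab / ((a+b)^2 * (a+b+1))
= 47*20 / ((67)^2 * 68)
= 0.0031
SD = sqrt(0.0031) = 0.0555
Width = 4 * SD = 0.222

0.222


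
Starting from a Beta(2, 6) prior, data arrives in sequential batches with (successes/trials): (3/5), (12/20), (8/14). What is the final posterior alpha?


In sequential Bayesian updating, we sum all successes.
Total successes = 23
Final alpha = 2 + 23 = 25

25


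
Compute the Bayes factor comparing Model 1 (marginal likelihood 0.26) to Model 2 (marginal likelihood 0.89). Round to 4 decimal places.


BF12 = marginal likelihood of M1 / marginal likelihood of M2
= 0.26/0.89
= 0.2921

0.2921


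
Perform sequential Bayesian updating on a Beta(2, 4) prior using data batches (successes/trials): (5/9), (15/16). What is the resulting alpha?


Accumulate successes: 20
Posterior alpha = prior alpha + sum of successes
= 2 + 20 = 22

22


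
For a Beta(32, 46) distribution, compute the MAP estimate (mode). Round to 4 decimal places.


MAP = mode = (a-1)/(a+b-2)
= (32-1)/(32+46-2)
= 31/76 = 0.4079

0.4079


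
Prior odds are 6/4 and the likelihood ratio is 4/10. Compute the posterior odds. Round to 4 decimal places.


Posterior odds = prior odds * likelihood ratio
= (6/4) * (4/10)
= 24 / 40
= 0.6

0.6


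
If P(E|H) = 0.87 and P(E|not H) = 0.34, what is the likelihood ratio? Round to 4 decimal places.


Likelihood ratio = P(E|H) / P(E|not H)
= 0.87 / 0.34
= 2.5588

2.5588


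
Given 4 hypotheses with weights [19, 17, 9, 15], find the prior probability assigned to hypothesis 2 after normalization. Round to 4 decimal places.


To normalize, divide each weight by the sum of all weights.
Sum = 60
Prior(H2) = 17/60 = 0.2833

0.2833


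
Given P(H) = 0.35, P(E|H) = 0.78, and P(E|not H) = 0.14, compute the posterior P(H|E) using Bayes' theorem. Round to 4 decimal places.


By Bayes' theorem: P(H|E) = P(E|H)*P(H) / P(E)
P(E) = P(E|H)*P(H) + P(E|not H)*P(not H)
P(E) = 0.78*0.35 + 0.14*0.65 = 0.364
P(H|E) = 0.78*0.35 / 0.364 = 0.75

0.75


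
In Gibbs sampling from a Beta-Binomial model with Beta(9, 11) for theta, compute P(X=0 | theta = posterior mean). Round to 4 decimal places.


Posterior mean = alpha/(alpha+beta) = 9/20 = 0.45
P(X=0|theta=mean) = 1 - theta = 0.55

0.55


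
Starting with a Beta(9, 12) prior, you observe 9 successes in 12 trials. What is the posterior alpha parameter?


For a Beta-Binomial conjugate model:
Posterior alpha = prior alpha + number of successes
= 9 + 9 = 18

18


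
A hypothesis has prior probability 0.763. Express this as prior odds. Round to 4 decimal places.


Odds = P(H) / P(not H) = 0.763 / 0.237
= 3.2194

3.2194


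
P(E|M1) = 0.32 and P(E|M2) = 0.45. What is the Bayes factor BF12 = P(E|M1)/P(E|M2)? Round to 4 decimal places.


Bayes factor BF12 = P(E|M1) / P(E|M2)
= 0.32 / 0.45
= 0.7111

0.7111


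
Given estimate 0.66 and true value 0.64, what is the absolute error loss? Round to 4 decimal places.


Absolute error = |estimate - true|
= |0.02| = 0.02

0.02


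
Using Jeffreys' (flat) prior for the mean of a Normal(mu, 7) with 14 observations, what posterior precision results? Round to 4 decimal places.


Flat prior means prior precision is 0.
Posterior precision = n / sigma^2 = 14/7 = 2.0

2.0


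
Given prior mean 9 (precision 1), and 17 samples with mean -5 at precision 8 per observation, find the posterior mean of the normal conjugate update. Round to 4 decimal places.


The posterior mean is a precision-weighted average of prior and data.
Post. prec. = 1 + 136 = 137
Post. mean = (9 + -680)/137 = -671/137 = -4.8978

-4.8978


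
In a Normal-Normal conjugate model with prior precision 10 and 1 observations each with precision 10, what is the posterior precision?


Posterior precision = prior precision + n * observation precision
= 10 + 1 * 10
= 10 + 10 = 20

20


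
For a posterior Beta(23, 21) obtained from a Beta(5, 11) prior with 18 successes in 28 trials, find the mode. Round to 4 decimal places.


Mode = (alpha - 1) / (alpha + beta - 2)
= 22 / 42
= 0.5238

0.5238


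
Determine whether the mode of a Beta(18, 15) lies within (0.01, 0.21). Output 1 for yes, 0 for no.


First find the mode: (a-1)/(a+b-2) = 0.5484
Is 0.5484 in (0.01, 0.21)? 0

0


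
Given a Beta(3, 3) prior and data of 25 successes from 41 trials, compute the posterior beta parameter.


Number of failures = 41 - 25 = 16
Posterior beta = 3 + 16 = 19

19


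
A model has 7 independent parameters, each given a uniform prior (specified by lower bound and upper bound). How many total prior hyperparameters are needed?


Each uniform prior needs 2 hyperparameters (lower bound and upper bound).
Total = 2 * 7 = 14

14


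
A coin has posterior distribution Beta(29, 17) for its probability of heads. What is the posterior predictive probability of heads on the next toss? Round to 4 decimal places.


Posterior predictive = E[theta] = alpha/(alpha+beta)
= 29/46
= 0.6304

0.6304


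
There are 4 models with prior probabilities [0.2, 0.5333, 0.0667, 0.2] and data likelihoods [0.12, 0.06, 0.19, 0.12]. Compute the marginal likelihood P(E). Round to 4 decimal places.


P(E) = sum over models of P(M_i) * P(E|M_i)
= 0.2*0.12 + 0.5333*0.06 + 0.0667*0.19 + 0.2*0.12
= 0.0927

0.0927


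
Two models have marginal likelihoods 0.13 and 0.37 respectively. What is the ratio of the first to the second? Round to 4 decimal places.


Evidence ratio = 0.13 / 0.37
= 0.3514

0.3514


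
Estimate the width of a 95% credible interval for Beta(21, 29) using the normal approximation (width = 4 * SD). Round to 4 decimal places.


For Beta(a,b): Var = ab/((a+b)^2(a+b+1))
Var = 0.0048, SD = 0.0691
Approximate 95% CI width = 4 * 0.0691 = 0.2764

0.2764


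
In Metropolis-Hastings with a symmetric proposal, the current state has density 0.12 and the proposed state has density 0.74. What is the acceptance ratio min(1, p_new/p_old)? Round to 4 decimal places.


Ratio = p_new / p_old = 0.74 / 0.12 = 6.1667
Acceptance = min(1, 6.1667) = 1.0

1.0


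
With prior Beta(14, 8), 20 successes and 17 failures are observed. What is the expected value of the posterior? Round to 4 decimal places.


Posterior = Beta(34, 25)
E[theta] = alpha/(alpha+beta)
= 34/59 = 0.5763

0.5763


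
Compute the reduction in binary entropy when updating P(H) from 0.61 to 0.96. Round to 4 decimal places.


H_before = -p*log2(p) - (1-p)*log2(1-p) for p=0.61: 0.9648
H_after for p=0.96: 0.2423
Reduction = 0.9648 - 0.2423 = 0.7225

0.7225


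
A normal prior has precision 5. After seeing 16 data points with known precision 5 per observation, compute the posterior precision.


In the conjugate normal model, precisions add:
tau_posterior = tau_prior + n * tau_data
= 5 + 16*5 = 85

85


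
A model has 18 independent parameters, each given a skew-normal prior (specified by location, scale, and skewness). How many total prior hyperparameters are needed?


Each skew-normal prior needs 3 hyperparameters (location, scale, and skewness).
Total = 3 * 18 = 54

54


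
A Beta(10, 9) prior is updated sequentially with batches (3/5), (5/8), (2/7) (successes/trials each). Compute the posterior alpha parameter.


Sequential conjugate updating is equivalent to a single batch update.
Total successes across all batches = 10
alpha_posterior = alpha_prior + total_successes = 10 + 10
= 20

20


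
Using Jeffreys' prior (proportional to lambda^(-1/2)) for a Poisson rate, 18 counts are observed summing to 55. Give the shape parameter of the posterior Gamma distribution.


Conjugate update: Gamma(prior_shape + S, prior_rate + n).
Prior shape = 0.5, prior rate = 0.
Posterior shape = 0.5 + S = 0.5 + 55 = 55.5

55.5


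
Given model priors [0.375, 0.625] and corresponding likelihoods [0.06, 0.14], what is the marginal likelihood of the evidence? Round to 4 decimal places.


P(E) = sum_i P(M_i) P(E|M_i)
= 0.0225 + 0.0875
= 0.11

0.11


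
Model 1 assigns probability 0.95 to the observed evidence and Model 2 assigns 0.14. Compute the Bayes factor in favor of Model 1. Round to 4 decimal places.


BF = P(data|M1) / P(data|M2)
= 0.95 / 0.14 = 6.7857

6.7857


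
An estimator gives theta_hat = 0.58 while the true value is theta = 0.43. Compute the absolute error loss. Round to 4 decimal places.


The absolute error loss is |theta_hat - theta|
= |0.58 - 0.43|
= 0.15

0.15


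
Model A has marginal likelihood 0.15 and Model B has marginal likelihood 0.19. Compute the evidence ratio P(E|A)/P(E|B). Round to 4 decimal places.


Evidence ratio = P(E|A) / P(E|B)
= 0.15 / 0.19
= 0.7895

0.7895


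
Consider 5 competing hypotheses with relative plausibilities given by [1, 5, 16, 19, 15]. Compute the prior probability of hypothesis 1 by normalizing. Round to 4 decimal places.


Sum of weights = 1 + 5 + 16 + 19 + 15 = 56
Normalized prior for H1 = 1 / 56
= 0.0179

0.0179


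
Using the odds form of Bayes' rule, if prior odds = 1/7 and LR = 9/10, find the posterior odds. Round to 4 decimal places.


Bayes' rule in odds form: posterior odds = prior odds * LR
= (1 * 9) / (7 * 10)
= 9/70 = 0.1286

0.1286


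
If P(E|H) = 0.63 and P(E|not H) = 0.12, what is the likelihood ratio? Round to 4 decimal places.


Likelihood ratio = P(E|H) / P(E|not H)
= 0.63 / 0.12
= 5.25

5.25


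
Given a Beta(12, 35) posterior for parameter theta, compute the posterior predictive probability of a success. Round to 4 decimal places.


For a Beta-Bernoulli model, the predictive probability is the mean:
P(success) = 12/(12+35) = 12/47 = 0.2553

0.2553


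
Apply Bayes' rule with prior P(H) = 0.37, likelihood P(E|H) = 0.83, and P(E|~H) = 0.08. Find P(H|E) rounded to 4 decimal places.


Step 1: Compute marginal P(E) = P(E|H)P(H) + P(E|~H)P(~H)
= 0.83*0.37 + 0.08*0.63 = 0.3575
Step 2: P(H|E) = P(E|H)P(H)/P(E) = 0.3071/0.3575
= 0.859

0.859


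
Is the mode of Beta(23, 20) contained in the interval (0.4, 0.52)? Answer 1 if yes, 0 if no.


Mode = (a-1)/(a+b-2) = 22/41 = 0.5366
Interval: (0.4, 0.52)
Contains mode? 0

0


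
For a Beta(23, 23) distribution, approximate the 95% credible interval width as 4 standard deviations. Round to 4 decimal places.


Variance of Beta(a,b) = ab / ((a+b)^2 * (a+b+1))
= 23*23 / ((46)^2 * 47)
= 0.0053
SD = sqrt(0.0053) = 0.0729
Width = 4 * SD = 0.2917

0.2917


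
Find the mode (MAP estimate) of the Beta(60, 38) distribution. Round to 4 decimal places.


For Beta(a,b) with a,b > 1:
Mode = (a-1)/(a+b-2) = (60-1)/(98-2)
= 59/96 = 0.6146

0.6146


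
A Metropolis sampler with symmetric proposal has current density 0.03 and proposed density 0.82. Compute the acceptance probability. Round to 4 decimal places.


For symmetric proposals, acceptance = min(1, pi(x*)/pi(x))
= min(1, 0.82/0.03)
= min(1, 27.3333) = 1.0

1.0


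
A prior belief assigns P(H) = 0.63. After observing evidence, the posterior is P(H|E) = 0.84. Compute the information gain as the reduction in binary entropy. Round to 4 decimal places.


H(prior) = -0.63*log2(0.63) - 0.37*log2(0.37)
= 0.9507
H(post) = -0.84*log2(0.84) - 0.16*log2(0.16)
= 0.6343
IG = 0.9507 - 0.6343 = 0.3164

0.3164


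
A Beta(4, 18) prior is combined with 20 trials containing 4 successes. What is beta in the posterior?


In conjugate updating:
beta_posterior = beta_prior + (n - k)
= 18 + (20 - 4)
= 18 + 16 = 34

34


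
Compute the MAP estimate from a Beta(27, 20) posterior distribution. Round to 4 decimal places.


MAP = mode of Beta distribution
= (alpha - 1)/(alpha + beta - 2)
= (27-1)/(27+20-2)
= 26/45 = 0.5778

0.5778


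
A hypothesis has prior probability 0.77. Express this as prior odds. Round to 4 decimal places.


Odds = P(H) / P(not H) = 0.77 / 0.23
= 3.3478

3.3478


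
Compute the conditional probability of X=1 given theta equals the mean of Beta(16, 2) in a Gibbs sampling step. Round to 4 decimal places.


Mean of Beta(16, 2) = 0.8889
P(X=1 | theta=0.8889) = 0.8889

0.8889


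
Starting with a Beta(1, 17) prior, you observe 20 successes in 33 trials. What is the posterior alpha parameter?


For a Beta-Binomial conjugate model:
Posterior alpha = prior alpha + number of successes
= 1 + 20 = 21

21


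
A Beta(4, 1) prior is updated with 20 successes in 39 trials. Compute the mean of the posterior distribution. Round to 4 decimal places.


After update: Beta(24, 20)
Mean = 24 / (24 + 20) = 24 / 44
= 0.5455

0.5455


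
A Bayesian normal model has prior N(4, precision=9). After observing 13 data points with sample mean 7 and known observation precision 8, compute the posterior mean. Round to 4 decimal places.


Posterior mean = (prior_precision * prior_mean + n * data_precision * data_mean) / (prior_precision + n * data_precision)
Numerator = 9*4 + 13*8*7 = 764
Denominator = 9 + 13*8 = 113
Posterior mean = 6.7611

6.7611


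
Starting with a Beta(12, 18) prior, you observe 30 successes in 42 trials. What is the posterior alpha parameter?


For a Beta-Binomial conjugate model:
Posterior alpha = prior alpha + number of successes
= 12 + 30 = 42

42


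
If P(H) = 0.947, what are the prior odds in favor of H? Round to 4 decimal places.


Prior odds = P(H) / (1 - P(H))
= 0.947 / 0.053
= 17.8679

17.8679


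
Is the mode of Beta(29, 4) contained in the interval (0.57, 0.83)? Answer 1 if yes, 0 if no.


Mode = (a-1)/(a+b-2) = 28/31 = 0.9032
Interval: (0.57, 0.83)
Contains mode? 0

0


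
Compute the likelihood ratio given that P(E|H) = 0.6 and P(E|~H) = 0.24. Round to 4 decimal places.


LR = P(E|H) / P(E|~H)
= 0.6 / 0.24 = 2.5

2.5


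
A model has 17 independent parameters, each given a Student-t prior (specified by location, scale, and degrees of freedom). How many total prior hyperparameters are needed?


Each Student-t prior needs 3 hyperparameters (location, scale, and degrees of freedom).
Total = 3 * 17 = 51

51


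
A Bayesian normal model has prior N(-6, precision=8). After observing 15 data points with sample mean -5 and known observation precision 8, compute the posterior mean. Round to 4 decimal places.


Posterior mean = (prior_precision * prior_mean + n * data_precision * data_mean) / (prior_precision + n * data_precision)
Numerator = 8*-6 + 15*8*-5 = -648
Denominator = 8 + 15*8 = 128
Posterior mean = -5.0625

-5.0625


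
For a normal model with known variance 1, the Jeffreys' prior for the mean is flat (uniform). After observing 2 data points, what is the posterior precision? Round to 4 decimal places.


Jeffreys' prior for normal mean (known variance) is flat.
Prior precision = 0.
Posterior precision = prior_prec + n/sigma^2 = 0 + 2/1
= 2.0

2.0


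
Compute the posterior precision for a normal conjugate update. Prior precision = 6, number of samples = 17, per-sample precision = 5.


tau_post = tau_0 + n * tau
= 6 + 17 * 5 = 91

91


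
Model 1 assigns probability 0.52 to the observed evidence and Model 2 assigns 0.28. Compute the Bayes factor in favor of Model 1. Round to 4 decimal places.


BF = P(data|M1) / P(data|M2)
= 0.52 / 0.28 = 1.8571

1.8571


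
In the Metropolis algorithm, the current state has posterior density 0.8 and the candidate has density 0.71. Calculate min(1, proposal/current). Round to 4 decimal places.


Ratio = 0.71/0.8 = 0.8875
Acceptance probability = min(1, 0.8875)
= 0.8875

0.8875


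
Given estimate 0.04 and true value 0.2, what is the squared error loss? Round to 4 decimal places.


Squared error = (estimate - true)^2
Difference = -0.16
Loss = -0.16^2 = 0.0256

0.0256


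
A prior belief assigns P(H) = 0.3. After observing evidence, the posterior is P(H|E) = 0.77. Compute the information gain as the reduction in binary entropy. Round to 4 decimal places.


H(prior) = -0.3*log2(0.3) - 0.7*log2(0.7)
= 0.8813
H(post) = -0.77*log2(0.77) - 0.23*log2(0.23)
= 0.778
IG = 0.8813 - 0.778 = 0.1033

0.1033


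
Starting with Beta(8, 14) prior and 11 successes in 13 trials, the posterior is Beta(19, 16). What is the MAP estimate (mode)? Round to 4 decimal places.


The mode of Beta(a, b) when a > 1 and b > 1 is (a-1)/(a+b-2)
= (19 - 1) / (19 + 16 - 2)
= 18 / 33
= 0.5455

0.5455


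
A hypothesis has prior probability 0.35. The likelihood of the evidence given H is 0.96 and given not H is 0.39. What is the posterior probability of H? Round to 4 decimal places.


Using Bayes' theorem:
P(E) = 0.35 * 0.96 + 0.65 * 0.39
P(E) = 0.5895
P(H|E) = (0.35 * 0.96) / 0.5895 = 0.57

0.57


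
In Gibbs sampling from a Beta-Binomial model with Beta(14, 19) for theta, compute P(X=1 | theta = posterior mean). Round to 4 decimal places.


Posterior mean = alpha/(alpha+beta) = 14/33 = 0.4242
P(X=1|theta=mean) = theta = 0.4242

0.4242


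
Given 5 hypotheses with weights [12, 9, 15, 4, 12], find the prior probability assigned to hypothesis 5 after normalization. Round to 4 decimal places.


To normalize, divide each weight by the sum of all weights.
Sum = 52
Prior(H5) = 12/52 = 0.2308

0.2308


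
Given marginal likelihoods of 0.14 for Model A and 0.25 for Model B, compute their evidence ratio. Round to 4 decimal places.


Ratio = ML(A) / ML(B) = 0.14/0.25
= 0.56

0.56


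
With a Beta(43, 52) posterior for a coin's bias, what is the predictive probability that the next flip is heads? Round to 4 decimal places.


The predictive probability equals the posterior mean.
P(next = heads) = alpha / (alpha + beta)
= 43 / 95 = 0.4526

0.4526


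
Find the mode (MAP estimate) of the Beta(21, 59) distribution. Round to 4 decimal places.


For Beta(a,b) with a,b > 1:
Mode = (a-1)/(a+b-2) = (21-1)/(80-2)
= 20/78 = 0.2564

0.2564


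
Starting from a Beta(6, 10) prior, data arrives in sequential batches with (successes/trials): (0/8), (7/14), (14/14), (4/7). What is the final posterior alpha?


In sequential Bayesian updating, we sum all successes.
Total successes = 25
Final alpha = 6 + 25 = 31

31


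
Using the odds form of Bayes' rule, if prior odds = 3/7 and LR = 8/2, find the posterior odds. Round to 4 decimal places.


Bayes' rule in odds form: posterior odds = prior odds * LR
= (3 * 8) / (7 * 2)
= 24/14 = 1.7143

1.7143


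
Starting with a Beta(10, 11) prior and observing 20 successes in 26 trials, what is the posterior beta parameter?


Posterior beta = prior beta + failures
Failures = 26 - 20 = 6
beta_post = 11 + 6 = 17

17


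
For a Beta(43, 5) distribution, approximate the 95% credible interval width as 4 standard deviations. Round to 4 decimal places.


Variance of Beta(a,b) = ab / ((a+b)^2 * (a+b+1))
= 43*5 / ((48)^2 * 49)
= 0.0019
SD = sqrt(0.0019) = 0.0436
Width = 4 * SD = 0.1746

0.1746


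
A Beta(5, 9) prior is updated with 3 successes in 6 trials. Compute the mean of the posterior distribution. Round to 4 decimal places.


After update: Beta(8, 12)
Mean = 8 / (8 + 12) = 8 / 20
= 0.4

0.4


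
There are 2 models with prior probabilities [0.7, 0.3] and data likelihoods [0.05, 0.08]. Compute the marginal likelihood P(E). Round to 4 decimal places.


P(E) = sum over models of P(M_i) * P(E|M_i)
= 0.7*0.05 + 0.3*0.08
= 0.059

0.059


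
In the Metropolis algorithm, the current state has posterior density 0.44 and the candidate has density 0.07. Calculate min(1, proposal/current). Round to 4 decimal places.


Ratio = 0.07/0.44 = 0.1591
Acceptance probability = min(1, 0.1591)
= 0.1591

0.1591


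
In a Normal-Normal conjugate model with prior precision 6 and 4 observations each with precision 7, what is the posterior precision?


Posterior precision = prior precision + n * observation precision
= 6 + 4 * 7
= 6 + 28 = 34

34


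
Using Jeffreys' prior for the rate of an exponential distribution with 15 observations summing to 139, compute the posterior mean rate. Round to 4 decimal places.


Jeffreys' prior leads to posterior Gamma(15, 139).
Mean = 15/139 = 0.1079

0.1079


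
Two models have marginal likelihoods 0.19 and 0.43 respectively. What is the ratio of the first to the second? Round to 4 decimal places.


Evidence ratio = 0.19 / 0.43
= 0.4419

0.4419


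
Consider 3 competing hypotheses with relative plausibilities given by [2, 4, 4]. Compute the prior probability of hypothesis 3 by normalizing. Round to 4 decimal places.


Sum of weights = 2 + 4 + 4 = 10
Normalized prior for H3 = 4 / 10
= 0.4

0.4


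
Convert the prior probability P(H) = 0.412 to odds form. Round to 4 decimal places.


P(not H) = 1 - 0.412 = 0.588
Odds = 0.412 / 0.588 = 0.7007

0.7007


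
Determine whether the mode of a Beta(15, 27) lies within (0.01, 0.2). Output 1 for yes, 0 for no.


First find the mode: (a-1)/(a+b-2) = 0.35
Is 0.35 in (0.01, 0.2)? 0

0


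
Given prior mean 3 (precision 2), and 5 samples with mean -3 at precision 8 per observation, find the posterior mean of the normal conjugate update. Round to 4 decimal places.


The posterior mean is a precision-weighted average of prior and data.
Post. prec. = 2 + 40 = 42
Post. mean = (6 + -120)/42 = -114/42 = -2.7143

-2.7143


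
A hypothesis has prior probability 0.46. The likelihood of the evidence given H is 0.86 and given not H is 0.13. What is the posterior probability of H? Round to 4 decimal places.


Using Bayes' theorem:
P(E) = 0.46 * 0.86 + 0.54 * 0.13
P(E) = 0.4658
P(H|E) = (0.46 * 0.86) / 0.4658 = 0.8493

0.8493


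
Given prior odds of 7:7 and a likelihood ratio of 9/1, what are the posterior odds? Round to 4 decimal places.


Posterior odds = prior odds * LR
Prior odds = 7/7 = 1.0
LR = 9/1 = 9.0
Posterior odds = 1.0 * 9.0 = 9.0

9.0


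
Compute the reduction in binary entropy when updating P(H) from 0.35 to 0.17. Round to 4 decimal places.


H_before = -p*log2(p) - (1-p)*log2(1-p) for p=0.35: 0.9341
H_after for p=0.17: 0.6577
Reduction = 0.9341 - 0.6577 = 0.2764

0.2764


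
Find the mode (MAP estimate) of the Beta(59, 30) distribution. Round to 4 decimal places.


For Beta(a,b) with a,b > 1:
Mode = (a-1)/(a+b-2) = (59-1)/(89-2)
= 58/87 = 0.6667

0.6667


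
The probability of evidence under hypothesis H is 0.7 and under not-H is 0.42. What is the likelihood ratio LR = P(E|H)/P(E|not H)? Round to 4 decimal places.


LR = 0.7 / 0.42
= 1.6667

1.6667


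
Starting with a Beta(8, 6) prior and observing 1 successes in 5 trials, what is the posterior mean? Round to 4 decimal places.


Posterior parameters: alpha = 8 + 1 = 9
beta = 6 + 4 = 10
Posterior mean = alpha / (alpha + beta) = 9 / 19
= 0.4737

0.4737


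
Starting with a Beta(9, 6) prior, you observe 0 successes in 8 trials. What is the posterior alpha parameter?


For a Beta-Binomial conjugate model:
Posterior alpha = prior alpha + number of successes
= 9 + 0 = 9

9


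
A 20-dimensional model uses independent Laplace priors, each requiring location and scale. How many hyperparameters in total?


Per parameter: 2 (location and scale).
Total = 20 * 2 = 40

40


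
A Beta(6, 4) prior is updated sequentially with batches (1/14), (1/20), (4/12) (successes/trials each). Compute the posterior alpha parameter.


Sequential conjugate updating is equivalent to a single batch update.
Total successes across all batches = 6
alpha_posterior = alpha_prior + total_successes = 6 + 6
= 12

12


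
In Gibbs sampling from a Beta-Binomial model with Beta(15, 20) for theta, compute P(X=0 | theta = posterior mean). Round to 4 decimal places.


Posterior mean = alpha/(alpha+beta) = 15/35 = 0.4286
P(X=0|theta=mean) = 1 - theta = 0.5714

0.5714


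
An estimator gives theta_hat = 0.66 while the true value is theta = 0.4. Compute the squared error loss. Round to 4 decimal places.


The squared error loss is (theta_hat - theta)^2
= (0.66 - 0.4)^2
= (0.26)^2 = 0.0676

0.0676


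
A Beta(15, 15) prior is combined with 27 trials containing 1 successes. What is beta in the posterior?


In conjugate updating:
beta_posterior = beta_prior + (n - k)
= 15 + (27 - 1)
= 15 + 26 = 41

41


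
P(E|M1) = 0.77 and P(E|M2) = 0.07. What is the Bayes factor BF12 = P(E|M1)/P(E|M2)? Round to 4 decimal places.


Bayes factor BF12 = P(E|M1) / P(E|M2)
= 0.77 / 0.07
= 11.0

11.0


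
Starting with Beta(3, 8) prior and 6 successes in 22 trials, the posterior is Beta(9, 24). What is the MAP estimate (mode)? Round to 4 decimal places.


The mode of Beta(a, b) when a > 1 and b > 1 is (a-1)/(a+b-2)
= (9 - 1) / (9 + 24 - 2)
= 8 / 31
= 0.2581

0.2581


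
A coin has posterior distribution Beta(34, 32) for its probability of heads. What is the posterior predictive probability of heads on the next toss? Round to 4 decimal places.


Posterior predictive = E[theta] = alpha/(alpha+beta)
= 34/66
= 0.5152

0.5152


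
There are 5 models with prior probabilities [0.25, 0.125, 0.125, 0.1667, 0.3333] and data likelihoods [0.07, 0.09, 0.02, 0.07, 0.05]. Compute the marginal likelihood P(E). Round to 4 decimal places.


P(E) = sum over models of P(M_i) * P(E|M_i)
= 0.25*0.07 + 0.125*0.09 + 0.125*0.02 + 0.1667*0.07 + 0.3333*0.05
= 0.0596

0.0596


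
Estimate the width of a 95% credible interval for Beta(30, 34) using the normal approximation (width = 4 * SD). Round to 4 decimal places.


For Beta(a,b): Var = ab/((a+b)^2(a+b+1))
Var = 0.0038, SD = 0.0619
Approximate 95% CI width = 4 * 0.0619 = 0.2476

0.2476


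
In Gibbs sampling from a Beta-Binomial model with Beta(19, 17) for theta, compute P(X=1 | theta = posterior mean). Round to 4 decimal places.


Posterior mean = alpha/(alpha+beta) = 19/36 = 0.5278
P(X=1|theta=mean) = theta = 0.5278

0.5278


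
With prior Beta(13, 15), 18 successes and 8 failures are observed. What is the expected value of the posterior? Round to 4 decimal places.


Posterior = Beta(31, 23)
E[theta] = alpha/(alpha+beta)
= 31/54 = 0.5741

0.5741


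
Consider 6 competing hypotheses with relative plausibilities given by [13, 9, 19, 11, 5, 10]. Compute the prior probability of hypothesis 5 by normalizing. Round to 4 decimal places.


Sum of weights = 13 + 9 + 19 + 11 + 5 + 10 = 67
Normalized prior for H5 = 5 / 67
= 0.0746

0.0746
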